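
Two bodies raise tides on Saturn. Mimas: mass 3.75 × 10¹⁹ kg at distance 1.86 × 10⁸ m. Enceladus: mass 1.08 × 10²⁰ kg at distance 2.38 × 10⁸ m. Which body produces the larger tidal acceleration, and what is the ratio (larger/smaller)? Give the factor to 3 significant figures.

Compare M/d³ for the two perturbers:
Mimas: (3.75 × 10¹⁹) / (1.86 × 10⁸)³ = 5.828 × 10⁻⁶
Enceladus: (1.08 × 10²⁰) / (2.38 × 10⁸)³ = 8.011 × 10⁻⁶
Ratio (larger/smaller) = 1.37

Enceladus, by a factor of ≈ 1.37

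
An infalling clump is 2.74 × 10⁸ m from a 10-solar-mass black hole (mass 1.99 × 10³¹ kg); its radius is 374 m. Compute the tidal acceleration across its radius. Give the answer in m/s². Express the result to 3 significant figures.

4.83 × 10⁻² m/s²

Δa = 2GMr/d³
   = 2 × (6.674 × 10⁻¹¹) × (1.99 × 10³¹) × (374) / (2.74 × 10⁸)³
   = 4.83 × 10⁻² m/s²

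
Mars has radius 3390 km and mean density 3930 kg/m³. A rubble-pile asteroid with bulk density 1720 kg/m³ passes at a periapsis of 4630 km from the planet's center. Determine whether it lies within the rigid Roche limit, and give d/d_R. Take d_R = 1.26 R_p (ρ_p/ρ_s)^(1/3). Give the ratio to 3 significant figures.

d_R = 1.26 × (3390 km) × (3930/1720)^(1/3) = 5626 km
d/d_R = (4630) / (5626) = 0.823
Since d/d_R < 1, the body is inside the Roche limit.

inside; d/d_R ≈ 0.823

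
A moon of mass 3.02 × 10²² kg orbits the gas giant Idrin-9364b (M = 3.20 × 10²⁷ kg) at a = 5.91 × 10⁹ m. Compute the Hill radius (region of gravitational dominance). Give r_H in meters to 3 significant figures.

8.66 × 10⁷ m

r_H ≈ a (m/3M)^(1/3)
    = (5.91 × 10⁹) × (3.02 × 10²² / (3 × 3.20 × 10²⁷))^(1/3)
    = 8.66 × 10⁷ m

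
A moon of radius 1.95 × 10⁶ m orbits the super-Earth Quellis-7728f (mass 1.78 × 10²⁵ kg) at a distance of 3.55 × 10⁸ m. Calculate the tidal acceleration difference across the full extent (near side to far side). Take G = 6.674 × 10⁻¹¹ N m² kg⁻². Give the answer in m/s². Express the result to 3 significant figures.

Near-to-far spans 2r, so the tidal difference is twice the near-to-center value: 4GMr/d³.
Δg = 4GMr/d³
   = 4 × (6.674 × 10⁻¹¹) × (1.78 × 10²⁵) × (1.95 × 10⁶) / (3.55 × 10⁸)³
   = 2.07 × 10⁻⁴ m/s²

2.07 × 10⁻⁴ m/s²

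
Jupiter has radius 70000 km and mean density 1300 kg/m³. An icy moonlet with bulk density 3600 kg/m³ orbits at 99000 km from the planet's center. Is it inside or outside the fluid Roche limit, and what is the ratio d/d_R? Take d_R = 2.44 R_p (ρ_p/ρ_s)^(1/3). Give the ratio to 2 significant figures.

inside; d/d_R ≈ 0.81

d_R = 2.44 × (70000 km) × (1300/3600)^(1/3) = 1.216 × 10⁵ km
d/d_R = (99000) / (1.216 × 10⁵) = 0.81
Since d/d_R < 1, the body is inside the Roche limit.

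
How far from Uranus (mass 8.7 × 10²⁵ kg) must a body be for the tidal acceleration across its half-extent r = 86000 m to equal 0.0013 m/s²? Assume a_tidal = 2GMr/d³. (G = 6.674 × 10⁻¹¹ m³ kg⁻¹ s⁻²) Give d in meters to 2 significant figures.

2GMr/d³ = a_tidal  ⇒  d = (2GMr / a_tidal)^(1/3)
d = (2 × 6.674×10⁻¹¹ × (8.7 × 10²⁵) × (86000) / (0.0013))^(1/3)
  = 9.2 × 10⁷ m

9.2 × 10⁷ m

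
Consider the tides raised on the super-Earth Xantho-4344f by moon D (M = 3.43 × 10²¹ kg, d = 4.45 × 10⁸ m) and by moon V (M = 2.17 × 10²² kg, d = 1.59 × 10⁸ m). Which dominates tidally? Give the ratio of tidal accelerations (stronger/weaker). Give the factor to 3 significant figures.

Compare M/d³ for the two perturbers:
Moon D: (3.43 × 10²¹) / (4.45 × 10⁸)³ = 3.892 × 10⁻⁵
Moon V: (2.17 × 10²²) / (1.59 × 10⁸)³ = 5.398 × 10⁻³
Ratio (larger/smaller) = 139

Moon V, by a factor of ≈ 139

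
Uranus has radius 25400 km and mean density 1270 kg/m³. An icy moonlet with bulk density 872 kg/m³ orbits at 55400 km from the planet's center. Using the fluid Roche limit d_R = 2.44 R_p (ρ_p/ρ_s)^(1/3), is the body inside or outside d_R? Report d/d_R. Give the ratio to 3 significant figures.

inside; d/d_R ≈ 0.789

d_R = 2.44 × (25400 km) × (1270/872)^(1/3) = 70250 km
d/d_R = (55400) / (70250) = 0.789
Since d/d_R < 1, the body is inside the Roche limit.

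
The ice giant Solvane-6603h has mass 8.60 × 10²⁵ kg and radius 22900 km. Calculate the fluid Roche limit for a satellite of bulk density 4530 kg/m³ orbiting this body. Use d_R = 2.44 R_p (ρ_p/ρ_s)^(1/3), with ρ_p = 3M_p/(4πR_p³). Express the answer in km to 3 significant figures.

ρ_p = 3M_p/(4πR_p³) = 3 × (8.60 × 10²⁵) / (4π × (2.29 × 10⁷ m)³) = 1710 kg/m³
d_R = 2.44 × 22900 km × (1710/4530)^(1/3)
    = 40400 km

40400 km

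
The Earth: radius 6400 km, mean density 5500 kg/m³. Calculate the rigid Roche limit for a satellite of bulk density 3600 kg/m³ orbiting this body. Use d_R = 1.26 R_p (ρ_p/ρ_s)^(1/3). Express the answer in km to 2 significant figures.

d_R = 1.26 × 6400 km × (5500/3600)^(1/3)
    = 9300 km

9300 km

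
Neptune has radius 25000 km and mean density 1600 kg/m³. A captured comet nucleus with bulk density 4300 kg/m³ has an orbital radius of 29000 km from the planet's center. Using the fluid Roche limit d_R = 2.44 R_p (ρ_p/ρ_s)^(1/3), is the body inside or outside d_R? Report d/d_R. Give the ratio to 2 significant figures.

d_R = 2.44 × (25000 km) × (1600/4300)^(1/3) = 43870 km
d/d_R = (29000) / (43870) = 0.66
Since d/d_R < 1, the body is inside the Roche limit.

inside; d/d_R ≈ 0.66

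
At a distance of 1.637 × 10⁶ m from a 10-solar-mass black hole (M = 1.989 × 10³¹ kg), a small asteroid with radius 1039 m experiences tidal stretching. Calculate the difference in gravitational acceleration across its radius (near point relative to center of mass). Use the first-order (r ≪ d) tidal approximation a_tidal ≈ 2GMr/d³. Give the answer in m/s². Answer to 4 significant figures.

Δa = 2GMr/d³
   = 2 × (6.674 × 10⁻¹¹) × (1.989 × 10³¹) × (1039) / (1.637 × 10⁶)³
   = 6.288 × 10⁵ m/s²

6.288 × 10⁵ m/s²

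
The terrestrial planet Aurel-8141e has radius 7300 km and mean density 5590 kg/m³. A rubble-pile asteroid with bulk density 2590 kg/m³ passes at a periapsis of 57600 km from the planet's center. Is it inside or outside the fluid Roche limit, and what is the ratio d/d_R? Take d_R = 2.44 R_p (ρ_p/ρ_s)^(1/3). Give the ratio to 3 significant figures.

outside; d/d_R ≈ 2.50

d_R = 2.44 × (7300 km) × (5590/2590)^(1/3) = 23020 km
d/d_R = (57600) / (23020) = 2.50
Since d/d_R > 1, the body is outside the Roche limit.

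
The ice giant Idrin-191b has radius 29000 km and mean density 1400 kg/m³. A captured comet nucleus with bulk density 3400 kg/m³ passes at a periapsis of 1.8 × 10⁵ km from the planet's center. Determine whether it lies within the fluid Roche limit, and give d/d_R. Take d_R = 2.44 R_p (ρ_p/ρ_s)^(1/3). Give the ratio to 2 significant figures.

outside; d/d_R ≈ 3.4

d_R = 2.44 × (29000 km) × (1400/3400)^(1/3) = 52640 km
d/d_R = (1.8 × 10⁵) / (52640) = 3.4
Since d/d_R > 1, the body is outside the Roche limit.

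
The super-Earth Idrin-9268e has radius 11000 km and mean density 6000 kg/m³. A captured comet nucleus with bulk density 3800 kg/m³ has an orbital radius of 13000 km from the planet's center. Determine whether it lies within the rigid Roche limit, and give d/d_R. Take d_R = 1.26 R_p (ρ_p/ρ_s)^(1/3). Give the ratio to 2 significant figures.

d_R = 1.26 × (11000 km) × (6000/3800)^(1/3) = 16140 km
d/d_R = (13000) / (16140) = 0.81
Since d/d_R < 1, the body is inside the Roche limit.

inside; d/d_R ≈ 0.81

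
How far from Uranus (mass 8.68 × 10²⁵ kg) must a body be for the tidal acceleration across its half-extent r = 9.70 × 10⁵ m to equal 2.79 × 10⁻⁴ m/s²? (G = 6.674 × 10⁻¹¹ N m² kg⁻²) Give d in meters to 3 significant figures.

2GMr/d³ = a_tidal  ⇒  d = (2GMr / a_tidal)^(1/3)
d = (2 × 6.674×10⁻¹¹ × (8.68 × 10²⁵) × (9.70 × 10⁵) / (2.79 × 10⁻⁴))^(1/3)
  = 3.43 × 10⁸ m

3.43 × 10⁸ m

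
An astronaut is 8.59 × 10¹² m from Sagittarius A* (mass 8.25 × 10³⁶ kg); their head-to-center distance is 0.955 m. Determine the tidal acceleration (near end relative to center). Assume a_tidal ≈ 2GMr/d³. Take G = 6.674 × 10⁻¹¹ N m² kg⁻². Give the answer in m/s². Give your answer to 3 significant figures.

Δa = 2GMr/d³
   = 2 × (6.674 × 10⁻¹¹) × (8.25 × 10³⁶) × (0.955) / (8.59 × 10¹²)³
   = 1.66 × 10⁻¹² m/s²

1.66 × 10⁻¹² m/s²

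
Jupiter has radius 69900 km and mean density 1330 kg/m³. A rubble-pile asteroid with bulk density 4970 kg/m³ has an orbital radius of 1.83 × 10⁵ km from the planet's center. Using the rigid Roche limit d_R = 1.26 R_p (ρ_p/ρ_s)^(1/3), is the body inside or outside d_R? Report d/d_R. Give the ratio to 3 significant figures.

outside; d/d_R ≈ 3.22

d_R = 1.26 × (69900 km) × (1330/4970)^(1/3) = 56760 km
d/d_R = (1.83 × 10⁵) / (56760) = 3.22
Since d/d_R > 1, the body is outside the Roche limit.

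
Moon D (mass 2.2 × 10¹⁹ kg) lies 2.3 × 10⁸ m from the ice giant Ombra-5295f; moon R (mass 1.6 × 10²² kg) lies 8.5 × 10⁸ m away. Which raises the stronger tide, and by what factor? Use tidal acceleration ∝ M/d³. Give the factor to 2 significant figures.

Moon R, by a factor of ≈ 14

Tidal stretch scales as M/d³; compute that for each body.
Moon D: (2.2 × 10¹⁹) / (2.3 × 10⁸)³ = 1.808 × 10⁻⁶
Moon R: (1.6 × 10²²) / (8.5 × 10⁸)³ = 2.605 × 10⁻⁵
Ratio (larger/smaller) = 14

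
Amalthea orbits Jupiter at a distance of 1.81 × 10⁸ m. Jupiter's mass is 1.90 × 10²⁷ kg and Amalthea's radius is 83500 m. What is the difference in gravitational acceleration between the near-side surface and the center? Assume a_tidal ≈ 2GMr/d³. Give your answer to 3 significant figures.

Δa = 2GMr/d³
   = 2 × (6.674 × 10⁻¹¹) × (1.90 × 10²⁷) × (83500) / (1.81 × 10⁸)³
   = 3.57 × 10⁻³ m/s²

3.57 × 10⁻³ m/s²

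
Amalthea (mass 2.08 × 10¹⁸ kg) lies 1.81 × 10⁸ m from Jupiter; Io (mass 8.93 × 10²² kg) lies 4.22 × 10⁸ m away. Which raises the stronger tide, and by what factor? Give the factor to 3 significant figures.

Io, by a factor of ≈ 3390

Tidal acceleration ∝ M/d³, so compare M/d³ for each.
Amalthea: (2.08 × 10¹⁸) / (1.81 × 10⁸)³ = 3.508 × 10⁻⁷
Io: (8.93 × 10²²) / (4.22 × 10⁸)³ = 1.188 × 10⁻³
Ratio (larger/smaller) = 3390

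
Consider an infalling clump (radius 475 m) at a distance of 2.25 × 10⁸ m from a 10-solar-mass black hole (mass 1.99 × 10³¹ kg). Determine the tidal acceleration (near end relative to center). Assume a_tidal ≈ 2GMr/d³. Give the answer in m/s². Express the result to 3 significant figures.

1.11 × 10⁻¹ m/s²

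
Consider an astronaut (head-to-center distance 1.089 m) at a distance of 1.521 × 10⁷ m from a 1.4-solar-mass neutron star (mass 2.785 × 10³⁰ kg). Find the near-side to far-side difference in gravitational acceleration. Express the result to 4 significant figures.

Differencing GM/(d−r)² and GM/(d+r)² to first order in r/d gives 4GMr/d³.
Δa = 4GMr/d³
   = 4 × (6.674 × 10⁻¹¹) × (2.785 × 10³⁰) × (1.089) / (1.521 × 10⁷)³
   = 2.301 × 10⁻¹ m/s²

2.301 × 10⁻¹ m/s²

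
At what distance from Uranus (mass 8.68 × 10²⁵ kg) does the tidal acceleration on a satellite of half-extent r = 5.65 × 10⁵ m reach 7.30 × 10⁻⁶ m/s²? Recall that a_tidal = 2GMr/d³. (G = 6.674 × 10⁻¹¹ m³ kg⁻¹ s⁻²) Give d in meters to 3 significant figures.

9.64 × 10⁸ m

2GMr/d³ = a_tidal  ⇒  d = (2GMr / a_tidal)^(1/3)
d = (2 × 6.674×10⁻¹¹ × (8.68 × 10²⁵) × (5.65 × 10⁵) / (7.30 × 10⁻⁶))^(1/3)
  = 9.64 × 10⁸ m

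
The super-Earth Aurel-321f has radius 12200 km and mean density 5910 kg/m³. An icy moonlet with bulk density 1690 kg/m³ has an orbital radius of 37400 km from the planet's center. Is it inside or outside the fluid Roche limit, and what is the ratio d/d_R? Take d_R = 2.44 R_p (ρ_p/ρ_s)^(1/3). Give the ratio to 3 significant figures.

inside; d/d_R ≈ 0.828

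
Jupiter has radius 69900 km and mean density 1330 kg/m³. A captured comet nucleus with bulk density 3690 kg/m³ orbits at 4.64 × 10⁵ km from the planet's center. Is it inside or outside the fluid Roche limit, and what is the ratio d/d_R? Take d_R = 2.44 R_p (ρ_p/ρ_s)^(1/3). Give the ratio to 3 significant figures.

outside; d/d_R ≈ 3.82

d_R = 2.44 × (69900 km) × (1330/3690)^(1/3) = 1.214 × 10⁵ km
d/d_R = (4.64 × 10⁵) / (1.214 × 10⁵) = 3.82
Since d/d_R > 1, the body is outside the Roche limit.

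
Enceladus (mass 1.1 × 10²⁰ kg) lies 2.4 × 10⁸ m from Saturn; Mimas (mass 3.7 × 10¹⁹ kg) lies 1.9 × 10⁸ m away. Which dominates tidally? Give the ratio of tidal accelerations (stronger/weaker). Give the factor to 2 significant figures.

Enceladus, by a factor of ≈ 1.5

Tidal acceleration ∝ M/d³, so compare M/d³ for each.
Enceladus: (1.1 × 10²⁰) / (2.4 × 10⁸)³ = 7.957 × 10⁻⁶
Mimas: (3.7 × 10¹⁹) / (1.9 × 10⁸)³ = 5.394 × 10⁻⁶
Ratio (larger/smaller) = 1.5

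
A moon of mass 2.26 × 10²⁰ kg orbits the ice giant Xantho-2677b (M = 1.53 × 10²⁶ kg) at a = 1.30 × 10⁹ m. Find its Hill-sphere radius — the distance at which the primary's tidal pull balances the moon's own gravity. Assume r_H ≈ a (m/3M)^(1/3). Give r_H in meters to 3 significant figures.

1.03 × 10⁷ m

r_H ≈ a (m/3M)^(1/3)
    = (1.30 × 10⁹) × (2.26 × 10²⁰ / (3 × 1.53 × 10²⁶))^(1/3)
    = 1.03 × 10⁷ m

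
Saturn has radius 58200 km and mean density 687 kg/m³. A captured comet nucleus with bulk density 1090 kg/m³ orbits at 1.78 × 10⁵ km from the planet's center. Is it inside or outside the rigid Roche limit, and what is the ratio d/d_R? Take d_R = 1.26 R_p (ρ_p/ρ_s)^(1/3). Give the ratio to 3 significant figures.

outside; d/d_R ≈ 2.83

d_R = 1.26 × (58200 km) × (687/1090)^(1/3) = 62870 km
d/d_R = (1.78 × 10⁵) / (62870) = 2.83
Since d/d_R > 1, the body is outside the Roche limit.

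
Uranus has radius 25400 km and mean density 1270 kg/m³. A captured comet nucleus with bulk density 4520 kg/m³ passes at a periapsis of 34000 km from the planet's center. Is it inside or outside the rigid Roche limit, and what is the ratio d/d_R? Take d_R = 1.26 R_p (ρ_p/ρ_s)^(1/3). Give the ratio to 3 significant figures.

d_R = 1.26 × (25400 km) × (1270/4520)^(1/3) = 20960 km
d/d_R = (34000) / (20960) = 1.62
Since d/d_R > 1, the body is outside the Roche limit.

outside; d/d_R ≈ 1.62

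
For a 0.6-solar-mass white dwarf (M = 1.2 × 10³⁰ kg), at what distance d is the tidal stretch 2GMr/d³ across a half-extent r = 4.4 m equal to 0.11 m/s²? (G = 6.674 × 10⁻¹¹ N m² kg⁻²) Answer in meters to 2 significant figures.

1.9 × 10⁷ m

2GMr/d³ = a_tidal  ⇒  d = (2GMr / a_tidal)^(1/3)
d = (2 × 6.674×10⁻¹¹ × (1.2 × 10³⁰) × (4.4) / (0.11))^(1/3)
  = 1.9 × 10⁷ m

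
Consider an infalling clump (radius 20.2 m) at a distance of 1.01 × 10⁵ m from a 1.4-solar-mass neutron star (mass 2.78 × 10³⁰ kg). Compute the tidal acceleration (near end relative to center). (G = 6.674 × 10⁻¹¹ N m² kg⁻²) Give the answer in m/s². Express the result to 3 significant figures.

7.28 × 10⁶ m/s²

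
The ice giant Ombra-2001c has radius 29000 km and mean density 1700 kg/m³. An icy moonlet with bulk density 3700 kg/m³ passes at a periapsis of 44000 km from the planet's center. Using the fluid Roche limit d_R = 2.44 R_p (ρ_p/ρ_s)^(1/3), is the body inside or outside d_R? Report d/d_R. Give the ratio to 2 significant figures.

inside; d/d_R ≈ 0.81

d_R = 2.44 × (29000 km) × (1700/3700)^(1/3) = 54600 km
d/d_R = (44000) / (54600) = 0.81
Since d/d_R < 1, the body is inside the Roche limit.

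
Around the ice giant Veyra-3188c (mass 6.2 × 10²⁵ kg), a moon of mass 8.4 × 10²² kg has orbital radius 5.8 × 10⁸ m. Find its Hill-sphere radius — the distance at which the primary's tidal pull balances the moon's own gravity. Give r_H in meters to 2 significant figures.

4.4 × 10⁷ m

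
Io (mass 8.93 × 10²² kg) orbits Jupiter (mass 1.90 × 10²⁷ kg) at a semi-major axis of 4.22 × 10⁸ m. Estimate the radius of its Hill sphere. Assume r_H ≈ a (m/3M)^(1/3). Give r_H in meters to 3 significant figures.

1.06 × 10⁷ m

r_H ≈ a (m/3M)^(1/3)
    = (4.22 × 10⁸) × (8.93 × 10²² / (3 × 1.90 × 10²⁷))^(1/3)
    = 1.06 × 10⁷ m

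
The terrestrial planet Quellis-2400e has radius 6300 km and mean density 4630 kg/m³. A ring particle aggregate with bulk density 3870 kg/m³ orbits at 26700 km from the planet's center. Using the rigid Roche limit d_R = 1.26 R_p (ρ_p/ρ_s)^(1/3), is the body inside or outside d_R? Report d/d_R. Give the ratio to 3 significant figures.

outside; d/d_R ≈ 3.17

d_R = 1.26 × (6300 km) × (4630/3870)^(1/3) = 8427 km
d/d_R = (26700) / (8427) = 3.17
Since d/d_R > 1, the body is outside the Roche limit.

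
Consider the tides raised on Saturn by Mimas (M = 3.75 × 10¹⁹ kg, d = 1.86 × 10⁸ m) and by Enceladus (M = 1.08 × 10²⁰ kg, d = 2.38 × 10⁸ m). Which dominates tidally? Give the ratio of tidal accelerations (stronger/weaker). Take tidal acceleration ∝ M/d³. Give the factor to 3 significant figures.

Enceladus, by a factor of ≈ 1.37

Tidal acceleration ∝ M/d³, so compare M/d³ for each.
Mimas: (3.75 × 10¹⁹) / (1.86 × 10⁸)³ = 5.828 × 10⁻⁶
Enceladus: (1.08 × 10²⁰) / (2.38 × 10⁸)³ = 8.011 × 10⁻⁶
Ratio (larger/smaller) = 1.37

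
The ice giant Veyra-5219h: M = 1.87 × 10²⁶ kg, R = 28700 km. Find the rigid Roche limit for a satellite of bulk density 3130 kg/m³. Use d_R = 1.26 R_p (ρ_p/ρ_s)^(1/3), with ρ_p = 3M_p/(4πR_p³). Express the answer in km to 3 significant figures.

ρ_p = 3M_p/(4πR_p³) = 3 × (1.87 × 10²⁶) / (4π × (2.87 × 10⁷ m)³) = 1890 kg/m³
d_R = 1.26 × 28700 km × (1890/3130)^(1/3)
    = 30600 km

30600 km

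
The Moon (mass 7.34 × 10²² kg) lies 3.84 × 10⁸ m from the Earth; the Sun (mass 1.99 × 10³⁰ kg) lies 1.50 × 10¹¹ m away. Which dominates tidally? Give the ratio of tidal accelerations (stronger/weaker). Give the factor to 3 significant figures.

The tide-raising term goes as M/d³ (the gradient of a 1/d² field).
The Moon: (7.34 × 10²²) / (3.84 × 10⁸)³ = 1.296 × 10⁻³
The Sun: (1.99 × 10³⁰) / (1.50 × 10¹¹)³ = 5.896 × 10⁻⁴
Ratio (larger/smaller) = 2.20

The Moon, by a factor of ≈ 2.20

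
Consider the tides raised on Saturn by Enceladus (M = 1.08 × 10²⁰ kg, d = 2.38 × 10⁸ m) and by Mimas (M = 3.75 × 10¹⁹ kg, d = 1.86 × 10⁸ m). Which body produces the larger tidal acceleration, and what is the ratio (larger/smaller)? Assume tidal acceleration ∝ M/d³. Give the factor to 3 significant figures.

Enceladus, by a factor of ≈ 1.37

Compare M/d³ for the two perturbers:
Enceladus: (1.08 × 10²⁰) / (2.38 × 10⁸)³ = 8.011 × 10⁻⁶
Mimas: (3.75 × 10¹⁹) / (1.86 × 10⁸)³ = 5.828 × 10⁻⁶
Ratio (larger/smaller) = 1.37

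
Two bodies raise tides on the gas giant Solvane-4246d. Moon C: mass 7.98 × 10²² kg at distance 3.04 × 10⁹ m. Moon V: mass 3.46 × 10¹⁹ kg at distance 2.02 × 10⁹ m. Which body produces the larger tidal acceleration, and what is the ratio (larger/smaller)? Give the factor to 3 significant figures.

Tidal stretch scales as M/d³; compute that for each body.
Moon C: (7.98 × 10²²) / (3.04 × 10⁹)³ = 2.840 × 10⁻⁶
Moon V: (3.46 × 10¹⁹) / (2.02 × 10⁹)³ = 4.198 × 10⁻⁹
Ratio (larger/smaller) = 677

Moon C, by a factor of ≈ 677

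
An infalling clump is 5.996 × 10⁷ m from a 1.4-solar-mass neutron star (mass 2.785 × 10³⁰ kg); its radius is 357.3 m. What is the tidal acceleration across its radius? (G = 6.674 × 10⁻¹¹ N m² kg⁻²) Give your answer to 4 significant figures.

Δg = 2GMr/d³
   = 2 × (6.674 × 10⁻¹¹) × (2.785 × 10³⁰) × (357.3) / (5.996 × 10⁷)³
   = 6.162 × 10⁻¹ m/s²

6.162 × 10⁻¹ m/s²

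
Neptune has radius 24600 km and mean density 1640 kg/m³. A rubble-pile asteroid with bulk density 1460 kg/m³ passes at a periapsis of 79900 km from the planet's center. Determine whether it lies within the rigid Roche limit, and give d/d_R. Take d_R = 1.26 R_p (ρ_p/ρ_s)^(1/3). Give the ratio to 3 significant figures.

d_R = 1.26 × (24600 km) × (1640/1460)^(1/3) = 32220 km
d/d_R = (79900) / (32220) = 2.48
Since d/d_R > 1, the body is outside the Roche limit.

outside; d/d_R ≈ 2.48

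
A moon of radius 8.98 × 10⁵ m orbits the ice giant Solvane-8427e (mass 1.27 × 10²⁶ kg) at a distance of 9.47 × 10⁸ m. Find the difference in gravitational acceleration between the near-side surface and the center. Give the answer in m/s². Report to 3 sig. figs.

Since r ≪ d, expand the inverse-square field across one radius to get the leading 2GMr/d³ term.
Δa = 2GMr/d³
   = 2 × (6.674 × 10⁻¹¹) × (1.27 × 10²⁶) × (8.98 × 10⁵) / (9.47 × 10⁸)³
   = 1.79 × 10⁻⁵ m/s²

1.79 × 10⁻⁵ m/s²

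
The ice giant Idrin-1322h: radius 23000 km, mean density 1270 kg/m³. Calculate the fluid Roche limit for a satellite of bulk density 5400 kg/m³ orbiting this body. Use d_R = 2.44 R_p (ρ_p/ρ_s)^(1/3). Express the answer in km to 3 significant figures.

d_R = 2.44 × 23000 km × (1270/5400)^(1/3)
    = 34600 km

34600 km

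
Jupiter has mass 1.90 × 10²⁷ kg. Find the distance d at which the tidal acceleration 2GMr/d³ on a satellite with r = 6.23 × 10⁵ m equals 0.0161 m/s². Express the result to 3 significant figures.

2.14 × 10⁸ m

2GMr/d³ = a_tidal  ⇒  d = (2GMr / a_tidal)^(1/3)
d = (2 × 6.674×10⁻¹¹ × (1.90 × 10²⁷) × (6.23 × 10⁵) / (0.0161))^(1/3)
  = 2.14 × 10⁸ m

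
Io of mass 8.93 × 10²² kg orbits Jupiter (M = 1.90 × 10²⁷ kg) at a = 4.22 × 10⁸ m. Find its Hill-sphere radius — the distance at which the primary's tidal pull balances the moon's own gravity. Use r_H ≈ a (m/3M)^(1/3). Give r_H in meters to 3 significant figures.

r_H ≈ a (m/3M)^(1/3)
    = (4.22 × 10⁸) × (8.93 × 10²² / (3 × 1.90 × 10²⁷))^(1/3)
    = 1.06 × 10⁷ m

1.06 × 10⁷ m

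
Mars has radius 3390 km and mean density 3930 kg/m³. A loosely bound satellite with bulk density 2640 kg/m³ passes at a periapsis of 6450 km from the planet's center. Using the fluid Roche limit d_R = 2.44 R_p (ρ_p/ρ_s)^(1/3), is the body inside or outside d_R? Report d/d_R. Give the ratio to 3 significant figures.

inside; d/d_R ≈ 0.683

d_R = 2.44 × (3390 km) × (3930/2640)^(1/3) = 9445 km
d/d_R = (6450) / (9445) = 0.683
Since d/d_R < 1, the body is inside the Roche limit.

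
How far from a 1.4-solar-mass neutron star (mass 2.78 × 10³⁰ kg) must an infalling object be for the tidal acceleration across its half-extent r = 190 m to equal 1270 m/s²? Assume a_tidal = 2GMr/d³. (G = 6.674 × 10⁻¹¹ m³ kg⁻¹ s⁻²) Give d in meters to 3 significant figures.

2GMr/d³ = a_tidal  ⇒  d = (2GMr / a_tidal)^(1/3)
d = (2 × 6.674×10⁻¹¹ × (2.78 × 10³⁰) × (190) / (1270))^(1/3)
  = 3.81 × 10⁶ m

3.81 × 10⁶ m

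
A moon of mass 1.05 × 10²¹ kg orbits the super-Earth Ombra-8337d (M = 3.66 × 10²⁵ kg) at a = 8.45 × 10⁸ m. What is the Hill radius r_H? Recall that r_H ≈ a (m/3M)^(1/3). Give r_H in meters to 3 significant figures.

1.79 × 10⁷ m

r_H ≈ a (m/3M)^(1/3)
    = (8.45 × 10⁸) × (1.05 × 10²¹ / (3 × 3.66 × 10²⁵))^(1/3)
    = 1.79 × 10⁷ m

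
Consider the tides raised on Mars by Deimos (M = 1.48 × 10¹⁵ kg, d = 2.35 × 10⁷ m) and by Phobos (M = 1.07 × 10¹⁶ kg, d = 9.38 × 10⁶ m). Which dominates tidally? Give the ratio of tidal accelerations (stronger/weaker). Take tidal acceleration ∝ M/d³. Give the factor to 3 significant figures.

Phobos, by a factor of ≈ 114

Tidal acceleration ∝ M/d³, so compare M/d³ for each.
Deimos: (1.48 × 10¹⁵) / (2.35 × 10⁷)³ = 1.140 × 10⁻⁷
Phobos: (1.07 × 10¹⁶) / (9.38 × 10⁶)³ = 1.297 × 10⁻⁵
Ratio (larger/smaller) = 114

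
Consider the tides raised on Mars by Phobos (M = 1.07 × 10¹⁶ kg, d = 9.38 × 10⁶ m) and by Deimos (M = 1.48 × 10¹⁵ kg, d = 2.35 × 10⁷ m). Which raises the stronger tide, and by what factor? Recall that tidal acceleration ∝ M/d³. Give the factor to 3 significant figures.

Phobos, by a factor of ≈ 114

Tidal stretch scales as M/d³; compute that for each body.
Phobos: (1.07 × 10¹⁶) / (9.38 × 10⁶)³ = 1.297 × 10⁻⁵
Deimos: (1.48 × 10¹⁵) / (2.35 × 10⁷)³ = 1.140 × 10⁻⁷
Ratio (larger/smaller) = 114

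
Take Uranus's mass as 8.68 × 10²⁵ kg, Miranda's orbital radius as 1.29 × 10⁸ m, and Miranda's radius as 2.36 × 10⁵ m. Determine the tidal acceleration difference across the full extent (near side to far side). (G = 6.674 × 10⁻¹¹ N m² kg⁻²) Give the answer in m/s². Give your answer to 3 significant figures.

2.55 × 10⁻³ m/s²

Δg = 4GMr/d³
   = 4 × (6.674 × 10⁻¹¹) × (8.68 × 10²⁵) × (2.36 × 10⁵) / (1.29 × 10⁸)³
   = 2.55 × 10⁻³ m/s²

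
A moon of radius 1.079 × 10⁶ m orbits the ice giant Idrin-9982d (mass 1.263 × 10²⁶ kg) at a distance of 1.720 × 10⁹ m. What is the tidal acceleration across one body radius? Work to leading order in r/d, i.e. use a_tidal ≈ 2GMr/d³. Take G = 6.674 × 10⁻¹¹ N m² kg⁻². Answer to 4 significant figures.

Δa = 2GMr/d³
   = 2 × (6.674 × 10⁻¹¹) × (1.263 × 10²⁶) × (1.079 × 10⁶) / (1.720 × 10⁹)³
   = 3.575 × 10⁻⁶ m/s²

3.575 × 10⁻⁶ m/s²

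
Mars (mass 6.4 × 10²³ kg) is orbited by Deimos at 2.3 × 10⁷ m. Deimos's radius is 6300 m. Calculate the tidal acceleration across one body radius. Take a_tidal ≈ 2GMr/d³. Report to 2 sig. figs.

4.4 × 10⁻⁵ m/s²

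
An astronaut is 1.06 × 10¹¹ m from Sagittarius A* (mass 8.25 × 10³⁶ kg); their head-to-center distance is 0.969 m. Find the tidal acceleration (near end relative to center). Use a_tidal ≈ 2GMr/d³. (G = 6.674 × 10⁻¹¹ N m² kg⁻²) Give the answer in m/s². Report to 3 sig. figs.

8.96 × 10⁻⁷ m/s²

Δg = 2GMr/d³
   = 2 × (6.674 × 10⁻¹¹) × (8.25 × 10³⁶) × (0.969) / (1.06 × 10¹¹)³
   = 8.96 × 10⁻⁷ m/s²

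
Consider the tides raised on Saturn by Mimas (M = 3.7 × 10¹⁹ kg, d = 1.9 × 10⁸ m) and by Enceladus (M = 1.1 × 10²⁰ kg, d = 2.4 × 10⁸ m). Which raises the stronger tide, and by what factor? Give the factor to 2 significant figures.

The tide-raising term goes as M/d³ (the gradient of a 1/d² field).
Mimas: (3.7 × 10¹⁹) / (1.9 × 10⁸)³ = 5.394 × 10⁻⁶
Enceladus: (1.1 × 10²⁰) / (2.4 × 10⁸)³ = 7.957 × 10⁻⁶
Ratio (larger/smaller) = 1.5

Enceladus, by a factor of ≈ 1.5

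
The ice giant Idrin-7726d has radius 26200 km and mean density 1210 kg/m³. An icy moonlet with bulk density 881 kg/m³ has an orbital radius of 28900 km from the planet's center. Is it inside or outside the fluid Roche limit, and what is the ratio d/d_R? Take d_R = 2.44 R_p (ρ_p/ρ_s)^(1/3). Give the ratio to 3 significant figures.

inside; d/d_R ≈ 0.407

d_R = 2.44 × (26200 km) × (1210/881)^(1/3) = 71060 km
d/d_R = (28900) / (71060) = 0.407
Since d/d_R < 1, the body is inside the Roche limit.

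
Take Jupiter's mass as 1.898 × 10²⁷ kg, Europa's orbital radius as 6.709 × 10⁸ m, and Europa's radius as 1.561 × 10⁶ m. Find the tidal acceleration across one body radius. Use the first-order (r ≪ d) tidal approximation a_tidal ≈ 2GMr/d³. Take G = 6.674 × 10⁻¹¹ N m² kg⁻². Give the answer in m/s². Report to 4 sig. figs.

1.310 × 10⁻³ m/s²

Δg = 2GMr/d³
   = 2 × (6.674 × 10⁻¹¹) × (1.898 × 10²⁷) × (1.561 × 10⁶) / (6.709 × 10⁸)³
   = 1.310 × 10⁻³ m/s²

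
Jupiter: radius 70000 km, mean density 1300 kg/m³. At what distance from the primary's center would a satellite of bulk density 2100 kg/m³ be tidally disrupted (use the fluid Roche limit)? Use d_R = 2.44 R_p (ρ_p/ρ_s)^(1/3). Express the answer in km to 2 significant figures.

d_R = 2.44 × 70000 km × (1300/2100)^(1/3)
    = 1.5 × 10⁵ km

1.5 × 10⁵ km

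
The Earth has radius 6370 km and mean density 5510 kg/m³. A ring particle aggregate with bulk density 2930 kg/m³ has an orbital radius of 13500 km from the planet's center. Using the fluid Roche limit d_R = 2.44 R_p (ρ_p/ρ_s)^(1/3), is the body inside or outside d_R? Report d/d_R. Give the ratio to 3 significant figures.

d_R = 2.44 × (6370 km) × (5510/2930)^(1/3) = 19180 km
d/d_R = (13500) / (19180) = 0.704
Since d/d_R < 1, the body is inside the Roche limit.

inside; d/d_R ≈ 0.704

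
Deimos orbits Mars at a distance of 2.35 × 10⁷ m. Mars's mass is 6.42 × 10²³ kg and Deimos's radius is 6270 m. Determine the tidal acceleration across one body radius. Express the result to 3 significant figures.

Δg = 2GMr/d³
   = 2 × (6.674 × 10⁻¹¹) × (6.42 × 10²³) × (6270) / (2.35 × 10⁷)³
   = 4.14 × 10⁻⁵ m/s²

4.14 × 10⁻⁵ m/s²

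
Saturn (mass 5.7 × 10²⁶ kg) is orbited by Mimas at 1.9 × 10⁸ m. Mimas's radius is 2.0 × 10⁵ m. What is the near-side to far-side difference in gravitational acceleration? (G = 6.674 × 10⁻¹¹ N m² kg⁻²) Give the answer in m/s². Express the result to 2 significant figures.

4.4 × 10⁻³ m/s²

Δa = 4GMr/d³
   = 4 × (6.674 × 10⁻¹¹) × (5.7 × 10²⁶) × (2.0 × 10⁵) / (1.9 × 10⁸)³
   = 4.4 × 10⁻³ m/s²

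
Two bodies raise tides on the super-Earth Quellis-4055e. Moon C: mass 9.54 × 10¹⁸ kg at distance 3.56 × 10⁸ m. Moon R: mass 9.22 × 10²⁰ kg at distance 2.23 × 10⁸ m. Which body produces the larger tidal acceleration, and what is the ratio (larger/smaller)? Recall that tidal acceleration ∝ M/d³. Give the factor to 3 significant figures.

The tide-raising term goes as M/d³ (the gradient of a 1/d² field).
Moon C: (9.54 × 10¹⁸) / (3.56 × 10⁸)³ = 2.114 × 10⁻⁷
Moon R: (9.22 × 10²⁰) / (2.23 × 10⁸)³ = 8.314 × 10⁻⁵
Ratio (larger/smaller) = 393

Moon R, by a factor of ≈ 393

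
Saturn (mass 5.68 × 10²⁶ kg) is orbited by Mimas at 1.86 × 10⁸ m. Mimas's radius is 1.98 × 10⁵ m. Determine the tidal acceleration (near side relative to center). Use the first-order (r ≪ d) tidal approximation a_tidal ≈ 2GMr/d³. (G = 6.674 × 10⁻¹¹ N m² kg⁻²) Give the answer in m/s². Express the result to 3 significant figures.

2.33 × 10⁻³ m/s²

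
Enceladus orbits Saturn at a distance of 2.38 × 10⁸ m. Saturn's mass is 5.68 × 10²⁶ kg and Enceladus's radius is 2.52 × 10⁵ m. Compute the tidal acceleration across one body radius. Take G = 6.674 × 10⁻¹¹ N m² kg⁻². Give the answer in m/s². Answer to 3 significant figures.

Differencing GM/(d−r)² and GM/d² to first order in r/d gives 2GMr/d³.
a_tidal = 2GMr/d³
        = 2 × (6.674 × 10⁻¹¹) × (5.68 × 10²⁶) × (2.52 × 10⁵) / (2.38 × 10⁸)³
        = 1.42 × 10⁻³ m/s²

1.42 × 10⁻³ m/s²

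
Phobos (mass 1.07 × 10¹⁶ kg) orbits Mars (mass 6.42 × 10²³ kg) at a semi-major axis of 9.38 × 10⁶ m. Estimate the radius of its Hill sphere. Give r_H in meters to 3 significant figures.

1.66 × 10⁴ m

r_H ≈ a (m/3M)^(1/3)
    = (9.38 × 10⁶) × (1.07 × 10¹⁶ / (3 × 6.42 × 10²³))^(1/3)
    = 1.66 × 10⁴ m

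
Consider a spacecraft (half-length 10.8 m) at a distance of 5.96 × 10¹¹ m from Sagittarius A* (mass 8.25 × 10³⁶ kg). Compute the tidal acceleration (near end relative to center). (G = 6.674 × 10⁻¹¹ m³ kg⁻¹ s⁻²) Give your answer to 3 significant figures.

5.62 × 10⁻⁸ m/s²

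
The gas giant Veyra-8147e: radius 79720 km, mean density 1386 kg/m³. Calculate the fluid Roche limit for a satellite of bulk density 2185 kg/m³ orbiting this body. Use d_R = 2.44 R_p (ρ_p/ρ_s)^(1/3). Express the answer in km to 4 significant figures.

1.671 × 10⁵ km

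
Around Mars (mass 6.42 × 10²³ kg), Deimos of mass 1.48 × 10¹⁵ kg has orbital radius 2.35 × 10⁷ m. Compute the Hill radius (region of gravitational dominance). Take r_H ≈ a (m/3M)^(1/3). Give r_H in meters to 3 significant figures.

r_H ≈ a (m/3M)^(1/3)
    = (2.35 × 10⁷) × (1.48 × 10¹⁵ / (3 × 6.42 × 10²³))^(1/3)
    = 2.15 × 10⁴ m

2.15 × 10⁴ m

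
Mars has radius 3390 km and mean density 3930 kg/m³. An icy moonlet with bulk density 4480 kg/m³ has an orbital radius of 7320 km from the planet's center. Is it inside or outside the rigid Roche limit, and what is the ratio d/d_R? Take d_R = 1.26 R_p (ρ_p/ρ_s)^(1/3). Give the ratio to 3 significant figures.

outside; d/d_R ≈ 1.79

d_R = 1.26 × (3390 km) × (3930/4480)^(1/3) = 4089 km
d/d_R = (7320) / (4089) = 1.79
Since d/d_R > 1, the body is outside the Roche limit.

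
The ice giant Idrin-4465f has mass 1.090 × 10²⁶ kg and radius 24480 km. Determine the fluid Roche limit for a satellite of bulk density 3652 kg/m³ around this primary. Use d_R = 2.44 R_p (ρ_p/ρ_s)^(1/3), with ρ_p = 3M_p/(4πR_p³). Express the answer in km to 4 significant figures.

46950 km

ρ_p = 3M_p/(4πR_p³) = 3 × (1.090 × 10²⁶) / (4π × (2.448 × 10⁷ m)³) = 1774 kg/m³
d_R = 2.44 × 24480 km × (1774/3652)^(1/3)
    = 46950 km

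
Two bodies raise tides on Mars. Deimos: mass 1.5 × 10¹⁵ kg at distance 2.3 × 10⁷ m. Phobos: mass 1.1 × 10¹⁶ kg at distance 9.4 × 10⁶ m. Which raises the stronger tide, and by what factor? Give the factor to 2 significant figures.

The tide-raising term goes as M/d³ (the gradient of a 1/d² field).
Deimos: (1.5 × 10¹⁵) / (2.3 × 10⁷)³ = 1.233 × 10⁻⁷
Phobos: (1.1 × 10¹⁶) / (9.4 × 10⁶)³ = 1.324 × 10⁻⁵
Ratio (larger/smaller) = 110

Phobos, by a factor of ≈ 110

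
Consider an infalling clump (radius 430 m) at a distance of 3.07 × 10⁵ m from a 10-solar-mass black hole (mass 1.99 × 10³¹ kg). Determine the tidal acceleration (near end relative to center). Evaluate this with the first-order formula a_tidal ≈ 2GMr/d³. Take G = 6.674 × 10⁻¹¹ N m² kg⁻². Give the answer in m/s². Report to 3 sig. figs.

a_tidal = 2GMr/d³
        = 2 × (6.674 × 10⁻¹¹) × (1.99 × 10³¹) × (430) / (3.07 × 10⁵)³
        = 3.95 × 10⁷ m/s²

3.95 × 10⁷ m/s²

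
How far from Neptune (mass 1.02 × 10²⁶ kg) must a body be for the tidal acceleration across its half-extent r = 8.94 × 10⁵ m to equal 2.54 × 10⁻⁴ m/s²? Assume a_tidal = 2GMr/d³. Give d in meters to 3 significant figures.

3.63 × 10⁸ m

2GMr/d³ = a_tidal  ⇒  d = (2GMr / a_tidal)^(1/3)
d = (2 × 6.674×10⁻¹¹ × (1.02 × 10²⁶) × (8.94 × 10⁵) / (2.54 × 10⁻⁴))^(1/3)
  = 3.63 × 10⁸ m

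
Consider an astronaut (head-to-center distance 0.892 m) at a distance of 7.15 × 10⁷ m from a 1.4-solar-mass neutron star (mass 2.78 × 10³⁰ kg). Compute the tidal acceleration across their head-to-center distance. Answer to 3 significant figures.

The tidal stretch is the gradient of GM/d² times the body's extent r, hence the 1/d³ dependence.
Δa = 2GMr/d³
   = 2 × (6.674 × 10⁻¹¹) × (2.78 × 10³⁰) × (0.892) / (7.15 × 10⁷)³
   = 9.06 × 10⁻⁴ m/s²

9.06 × 10⁻⁴ m/s²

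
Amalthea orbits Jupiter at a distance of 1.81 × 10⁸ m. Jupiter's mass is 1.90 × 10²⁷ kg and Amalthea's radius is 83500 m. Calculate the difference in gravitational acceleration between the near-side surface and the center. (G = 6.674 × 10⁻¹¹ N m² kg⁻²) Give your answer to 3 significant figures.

3.57 × 10⁻³ m/s²

Differencing GM/(d−r)² and GM/d² to first order in r/d gives 2GMr/d³.
Δa = 2GMr/d³
   = 2 × (6.674 × 10⁻¹¹) × (1.90 × 10²⁷) × (83500) / (1.81 × 10⁸)³
   = 3.57 × 10⁻³ m/s²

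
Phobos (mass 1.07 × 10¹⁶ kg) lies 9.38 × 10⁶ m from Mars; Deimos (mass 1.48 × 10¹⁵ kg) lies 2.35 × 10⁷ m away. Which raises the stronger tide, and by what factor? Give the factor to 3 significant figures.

Tidal acceleration ∝ M/d³, so compare M/d³ for each.
Phobos: (1.07 × 10¹⁶) / (9.38 × 10⁶)³ = 1.297 × 10⁻⁵
Deimos: (1.48 × 10¹⁵) / (2.35 × 10⁷)³ = 1.140 × 10⁻⁷
Ratio (larger/smaller) = 114

Phobos, by a factor of ≈ 114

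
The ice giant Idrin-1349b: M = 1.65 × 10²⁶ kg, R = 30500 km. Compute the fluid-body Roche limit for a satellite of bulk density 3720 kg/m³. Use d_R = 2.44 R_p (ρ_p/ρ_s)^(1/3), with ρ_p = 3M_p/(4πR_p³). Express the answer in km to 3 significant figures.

ρ_p = 3M_p/(4πR_p³) = 3 × (1.65 × 10²⁶) / (4π × (3.05 × 10⁷ m)³) = 1390 kg/m³
d_R = 2.44 × 30500 km × (1390/3720)^(1/3)
    = 53600 km

53600 km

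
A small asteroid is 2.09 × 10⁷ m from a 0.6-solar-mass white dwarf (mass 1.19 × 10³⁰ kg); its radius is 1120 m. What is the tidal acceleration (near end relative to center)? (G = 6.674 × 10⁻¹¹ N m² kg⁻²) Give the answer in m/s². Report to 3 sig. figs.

1.95 × 10¹ m/s²

Δa = 2GMr/d³
   = 2 × (6.674 × 10⁻¹¹) × (1.19 × 10³⁰) × (1120) / (2.09 × 10⁷)³
   = 1.95 × 10¹ m/s²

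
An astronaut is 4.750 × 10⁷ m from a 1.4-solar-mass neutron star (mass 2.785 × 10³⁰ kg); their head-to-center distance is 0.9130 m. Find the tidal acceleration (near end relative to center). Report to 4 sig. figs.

3.167 × 10⁻³ m/s²

Differencing GM/(d−r)² and GM/d² to first order in r/d gives 2GMr/d³.
Δg = 2GMr/d³
   = 2 × (6.674 × 10⁻¹¹) × (2.785 × 10³⁰) × (0.9130) / (4.750 × 10⁷)³
   = 3.167 × 10⁻³ m/s²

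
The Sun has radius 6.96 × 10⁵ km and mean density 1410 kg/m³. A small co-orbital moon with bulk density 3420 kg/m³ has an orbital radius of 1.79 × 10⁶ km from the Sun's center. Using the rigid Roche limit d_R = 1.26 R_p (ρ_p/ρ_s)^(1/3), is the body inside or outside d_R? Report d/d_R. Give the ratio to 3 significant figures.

d_R = 1.26 × (6.96 × 10⁵ km) × (1410/3420)^(1/3) = 6.527 × 10⁵ km
d/d_R = (1.79 × 10⁶) / (6.527 × 10⁵) = 2.74
Since d/d_R > 1, the body is outside the Roche limit.

outside; d/d_R ≈ 2.74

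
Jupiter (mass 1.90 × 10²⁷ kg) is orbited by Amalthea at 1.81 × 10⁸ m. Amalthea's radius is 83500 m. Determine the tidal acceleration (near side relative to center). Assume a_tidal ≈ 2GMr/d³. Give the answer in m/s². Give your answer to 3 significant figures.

Δa = 2GMr/d³
   = 2 × (6.674 × 10⁻¹¹) × (1.90 × 10²⁷) × (83500) / (1.81 × 10⁸)³
   = 3.57 × 10⁻³ m/s²

3.57 × 10⁻³ m/s²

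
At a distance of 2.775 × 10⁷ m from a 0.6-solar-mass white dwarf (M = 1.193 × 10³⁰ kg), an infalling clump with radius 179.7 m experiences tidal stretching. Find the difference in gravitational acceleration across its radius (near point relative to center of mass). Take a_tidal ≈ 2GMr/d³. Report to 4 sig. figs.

1.339 m/s²

Differencing GM/(d−r)² and GM/d² to first order in r/d gives 2GMr/d³.
a_tidal = 2GMr/d³
        = 2 × (6.674 × 10⁻¹¹) × (1.193 × 10³⁰) × (179.7) / (2.775 × 10⁷)³
        = 1.339 m/s²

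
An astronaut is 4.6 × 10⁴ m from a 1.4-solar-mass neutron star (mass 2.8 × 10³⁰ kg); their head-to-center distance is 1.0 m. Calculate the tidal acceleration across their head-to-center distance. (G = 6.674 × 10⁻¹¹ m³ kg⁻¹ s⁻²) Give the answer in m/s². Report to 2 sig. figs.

a_tidal = 2GMr/d³
        = 2 × (6.674 × 10⁻¹¹) × (2.8 × 10³⁰) × (1.0) / (4.6 × 10⁴)³
        = 3.8 × 10⁶ m/s²

3.8 × 10⁶ m/s²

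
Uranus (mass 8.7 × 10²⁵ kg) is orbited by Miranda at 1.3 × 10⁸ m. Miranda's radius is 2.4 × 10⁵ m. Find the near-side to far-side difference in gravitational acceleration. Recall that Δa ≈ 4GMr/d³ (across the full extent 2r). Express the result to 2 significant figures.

2.5 × 10⁻³ m/s²

Differencing GM/(d−r)² and GM/(d+r)² to first order in r/d gives 4GMr/d³.
a_tidal = 4GMr/d³
        = 4 × (6.674 × 10⁻¹¹) × (8.7 × 10²⁵) × (2.4 × 10⁵) / (1.3 × 10⁸)³
        = 2.5 × 10⁻³ m/s²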